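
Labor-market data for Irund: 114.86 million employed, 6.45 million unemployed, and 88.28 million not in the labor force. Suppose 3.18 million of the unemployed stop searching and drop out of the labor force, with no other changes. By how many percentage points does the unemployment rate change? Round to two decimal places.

The unemployment rate changes by −2.55 percentage points.

Initially, labor force = 114.86 + 6.45 = 121.31 million, so u = 6.45/121.31 = 5.32%.
After the change, unemployed and labor force both fall by 3.18 → E = 114.86, U = 3.27, labor force = 118.13 million.
New unemployment rate = 3.27 / 118.13 = 2.77%.
Change = 2.77% − 5.32% = −2.55 percentage points.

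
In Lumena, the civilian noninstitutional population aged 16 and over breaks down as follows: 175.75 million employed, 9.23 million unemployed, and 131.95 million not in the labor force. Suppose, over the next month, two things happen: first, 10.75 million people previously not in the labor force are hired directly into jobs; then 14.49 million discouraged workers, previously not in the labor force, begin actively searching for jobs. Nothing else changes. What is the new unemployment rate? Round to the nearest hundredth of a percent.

New unemployment rate ≈ 11.28%.

Initially, labor force = 175.75 + 9.23 = 184.98 million, so u = 9.23/184.98 = 4.99%.
After the first change, employed and labor force both rise by 10.75; unemployed unchanged → E = 186.50, U = 9.23, labor force = 195.73 million.
After the second change, unemployed and labor force both rise by 14.49 → E = 186.50, U = 23.72, labor force = 210.22 million.
New unemployment rate = 23.72 / 210.22 = 11.28%.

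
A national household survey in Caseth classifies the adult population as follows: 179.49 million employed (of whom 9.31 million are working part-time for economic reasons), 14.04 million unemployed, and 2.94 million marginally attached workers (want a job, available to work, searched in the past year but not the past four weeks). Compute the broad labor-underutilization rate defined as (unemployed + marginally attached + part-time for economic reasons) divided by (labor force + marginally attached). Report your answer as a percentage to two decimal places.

Broad underutilization rate ≈ 13.38%.

Labor force = 179.49 + 14.04 = 193.53 million.
Numerator = 14.04 + 2.94 + 9.31 = 26.29 million.
Denominator = 193.53 + 2.94 = 196.47 million.
Broad rate = 26.29 / 196.47 = 13.38%.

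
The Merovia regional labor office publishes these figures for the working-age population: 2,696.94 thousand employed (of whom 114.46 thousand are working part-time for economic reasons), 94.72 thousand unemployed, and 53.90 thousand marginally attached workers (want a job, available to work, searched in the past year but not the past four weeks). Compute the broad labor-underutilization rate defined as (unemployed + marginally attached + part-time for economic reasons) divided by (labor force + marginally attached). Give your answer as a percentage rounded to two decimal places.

Broad underutilization rate ≈ 9.25%.

Labor force = 2,696.94 + 94.72 = 2,791.66 thousand.
Numerator = 94.72 + 53.90 + 114.46 = 263.08 thousand.
Denominator = 2,791.66 + 53.90 = 2,845.56 thousand.
Broad rate = 263.08 / 2,845.56 = 9.25%.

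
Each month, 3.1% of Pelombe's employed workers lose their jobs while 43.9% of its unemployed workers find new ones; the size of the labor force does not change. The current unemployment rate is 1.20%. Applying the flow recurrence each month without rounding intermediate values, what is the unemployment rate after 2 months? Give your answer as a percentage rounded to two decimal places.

Unemployment rate after two months ≈ 5.08%.

With a fixed labor force, u_{t+1} = u_t + s·(1−u_t) − f·u_t = u_t·(1−s−f) + s.
Here 1−s−f = 0.530 and s = 0.031.
u_1 = 0.012000 × 0.530 + 0.031 = 0.037360.
u_2 = 0.037360 × 0.530 + 0.031 = 0.050801.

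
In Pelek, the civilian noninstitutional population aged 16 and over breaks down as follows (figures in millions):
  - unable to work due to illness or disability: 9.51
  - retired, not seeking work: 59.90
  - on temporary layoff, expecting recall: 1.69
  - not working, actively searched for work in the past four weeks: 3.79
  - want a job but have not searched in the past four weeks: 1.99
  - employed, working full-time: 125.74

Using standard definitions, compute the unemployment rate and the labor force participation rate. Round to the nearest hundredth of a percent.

Unemployment rate ≈ 4.18%; labor force participation rate ≈ 64.76%.

Employed = 125.74 million.
Unemployed = 1.69 + 3.79 = 5.48 million (jobless and actively searching, or on temporary layoff).
Labor force = 125.74 + 5.48 = 131.22 million.
Not in labor force = 9.51 + 59.90 + 1.99 = 71.40 million (those not working and not actively searching are outside the labor force — including those who want a job but have given up searching).
Civilian working-age population = 131.22 + 71.40 = 202.62 million.
Unemployment rate = 5.48 / 131.22 = 4.18%.
Labor force participation rate = 131.22 / 202.62 = 64.76%.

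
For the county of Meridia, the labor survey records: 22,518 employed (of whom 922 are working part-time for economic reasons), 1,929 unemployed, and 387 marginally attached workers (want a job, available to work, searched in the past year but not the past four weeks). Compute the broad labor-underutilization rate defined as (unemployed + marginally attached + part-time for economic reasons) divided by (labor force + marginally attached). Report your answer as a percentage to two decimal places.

Broad underutilization rate ≈ 13.04%.

Labor force = 22,518 + 1,929 = 24,447.
Numerator = 1,929 + 387 + 922 = 3,238.
Denominator = 24,447 + 387 = 24,834.
Broad rate = 3,238 / 24,834 = 13.04%.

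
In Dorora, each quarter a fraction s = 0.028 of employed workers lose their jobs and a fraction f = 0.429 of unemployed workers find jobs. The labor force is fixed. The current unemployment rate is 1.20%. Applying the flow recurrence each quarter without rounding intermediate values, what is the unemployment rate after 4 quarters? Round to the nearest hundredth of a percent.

With a fixed labor force, u_{t+1} = u_t + s·(1−u_t) − f·u_t = u_t·(1−s−f) + s.
Here 1−s−f = 0.543 and s = 0.028.
u_1 = 0.012000 × 0.543 + 0.028 = 0.034516.
u_2 = 0.034516 × 0.543 + 0.028 = 0.046742.
u_3 = 0.046742 × 0.543 + 0.028 = 0.053381.
u_4 = 0.053381 × 0.543 + 0.028 = 0.056986.

Unemployment rate after four quarters ≈ 5.70%.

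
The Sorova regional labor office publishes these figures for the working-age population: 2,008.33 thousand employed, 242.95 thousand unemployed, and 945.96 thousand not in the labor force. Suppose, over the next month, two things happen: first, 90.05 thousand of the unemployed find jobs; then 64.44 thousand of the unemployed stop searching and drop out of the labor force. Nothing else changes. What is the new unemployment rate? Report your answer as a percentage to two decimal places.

Initially, labor force = 2,008.33 + 242.95 = 2,251.28 thousand, so u = 242.95/2,251.28 = 10.79%.
After the first change, unemployed falls and employed rises by 90.05; labor force unchanged → E = 2,098.38, U = 152.90, labor force = 2,251.28 thousand.
After the second change, unemployed and labor force both fall by 64.44 → E = 2,098.38, U = 88.46, labor force = 2,186.84 thousand.
New unemployment rate = 88.46 / 2,186.84 = 4.05%.

New unemployment rate ≈ 4.05%.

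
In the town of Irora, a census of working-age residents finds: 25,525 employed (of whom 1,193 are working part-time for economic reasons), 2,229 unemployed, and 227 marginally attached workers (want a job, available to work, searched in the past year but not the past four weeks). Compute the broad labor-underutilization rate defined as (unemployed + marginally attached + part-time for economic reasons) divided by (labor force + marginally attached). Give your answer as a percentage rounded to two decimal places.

Labor force = 25,525 + 2,229 = 27,754.
Numerator = 2,229 + 227 + 1,193 = 3,649.
Denominator = 27,754 + 227 = 27,981.
Broad rate = 3,649 / 27,981 = 13.04%.

Broad underutilization rate ≈ 13.04%.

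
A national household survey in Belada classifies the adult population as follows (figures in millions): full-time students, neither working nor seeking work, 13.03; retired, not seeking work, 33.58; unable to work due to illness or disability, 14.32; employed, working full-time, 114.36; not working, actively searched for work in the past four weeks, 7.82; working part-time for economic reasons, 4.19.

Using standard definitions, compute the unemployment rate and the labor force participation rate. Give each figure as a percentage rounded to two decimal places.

Unemployment rate ≈ 6.19%; labor force participation rate ≈ 67.47%.

Employed = 114.36 + 4.19 = 118.55 million (anyone who worked, including part-time for economic reasons, counts as employed).
Unemployed = 7.82 million.
Labor force = 118.55 + 7.82 = 126.37 million.
Not in labor force = 13.03 + 33.58 + 14.32 = 60.93 million (those not working and not actively searching are outside the labor force).
Civilian working-age population = 126.37 + 60.93 = 187.30 million.
Unemployment rate = 7.82 / 126.37 = 6.19%.
Labor force participation rate = 126.37 / 187.30 = 67.47%.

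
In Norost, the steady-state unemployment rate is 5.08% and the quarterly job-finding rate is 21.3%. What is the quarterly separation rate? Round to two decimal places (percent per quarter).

From u* = s/(s+f): s = u·f/(1−u).
s = 0.0508 × 21.3 / (1 − 0.0508) = 1.0820 / 0.9492 ≈ 1.14% per quarter.

Separation rate ≈ 1.14% per quarter.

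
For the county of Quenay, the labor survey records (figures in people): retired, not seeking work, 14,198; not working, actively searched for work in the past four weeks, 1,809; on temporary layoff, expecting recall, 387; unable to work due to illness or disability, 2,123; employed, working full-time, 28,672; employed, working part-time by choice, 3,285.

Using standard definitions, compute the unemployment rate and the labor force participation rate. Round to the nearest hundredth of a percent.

Unemployment rate ≈ 6.43%; labor force participation rate ≈ 67.66%.

Employed = 28,672 + 3,285 = 31,957.
Unemployed = 1,809 + 387 = 2,196 (jobless and actively searching, or on temporary layoff).
Labor force = 31,957 + 2,196 = 34,153.
Not in labor force = 14,198 + 2,123 = 16,321 (those not working and not actively searching are outside the labor force).
Civilian working-age population = 34,153 + 16,321 = 50,474.
Unemployment rate = 2,196 / 34,153 = 6.43%.
Labor force participation rate = 34,153 / 50,474 = 67.66%.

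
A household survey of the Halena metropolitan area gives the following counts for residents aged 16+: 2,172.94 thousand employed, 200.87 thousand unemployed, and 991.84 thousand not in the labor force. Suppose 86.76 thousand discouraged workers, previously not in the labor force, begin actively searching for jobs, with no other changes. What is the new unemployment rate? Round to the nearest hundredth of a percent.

Initially, labor force = 2,172.94 + 200.87 = 2,373.81 thousand, so u = 200.87/2,373.81 = 8.46%.
After the change, unemployed and labor force both rise by 86.76 → E = 2,172.94, U = 287.63, labor force = 2,460.57 thousand.
New unemployment rate = 287.63 / 2,460.57 = 11.69%.

New unemployment rate ≈ 11.69%.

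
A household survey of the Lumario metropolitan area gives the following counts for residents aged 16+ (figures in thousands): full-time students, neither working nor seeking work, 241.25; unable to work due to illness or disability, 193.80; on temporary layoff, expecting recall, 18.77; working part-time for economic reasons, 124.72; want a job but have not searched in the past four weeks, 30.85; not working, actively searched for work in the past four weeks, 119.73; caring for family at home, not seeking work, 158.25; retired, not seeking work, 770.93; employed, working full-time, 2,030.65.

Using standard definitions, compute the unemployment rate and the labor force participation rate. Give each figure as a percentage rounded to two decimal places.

Unemployment rate ≈ 6.04%; labor force participation rate ≈ 62.18%.

Employed = 124.72 + 2,030.65 = 2,155.37 thousand (anyone who worked, including part-time for economic reasons, counts as employed).
Unemployed = 18.77 + 119.73 = 138.50 thousand (jobless and actively searching, or on temporary layoff).
Labor force = 2,155.37 + 138.50 = 2,293.87 thousand.
Not in labor force = 241.25 + 193.80 + 30.85 + 158.25 + 770.93 = 1,395.08 thousand (those not working and not actively searching are outside the labor force — including those who want a job but have given up searching).
Civilian working-age population = 2,293.87 + 1,395.08 = 3,688.95 thousand.
Unemployment rate = 138.50 / 2,293.87 = 6.04%.
Labor force participation rate = 2,293.87 / 3,688.95 = 62.18%.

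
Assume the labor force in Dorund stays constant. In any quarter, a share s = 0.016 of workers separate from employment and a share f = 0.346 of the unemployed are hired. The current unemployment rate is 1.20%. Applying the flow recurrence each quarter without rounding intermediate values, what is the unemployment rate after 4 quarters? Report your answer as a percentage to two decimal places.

Unemployment rate after four quarters ≈ 3.89%.

With a fixed labor force, u_{t+1} = u_t + s·(1−u_t) − f·u_t = u_t·(1−s−f) + s.
Here 1−s−f = 0.638 and s = 0.016.
u_1 = 0.012000 × 0.638 + 0.016 = 0.023656.
u_2 = 0.023656 × 0.638 + 0.016 = 0.031093.
u_3 = 0.031093 × 0.638 + 0.016 = 0.035837.
u_4 = 0.035837 × 0.638 + 0.016 = 0.038864.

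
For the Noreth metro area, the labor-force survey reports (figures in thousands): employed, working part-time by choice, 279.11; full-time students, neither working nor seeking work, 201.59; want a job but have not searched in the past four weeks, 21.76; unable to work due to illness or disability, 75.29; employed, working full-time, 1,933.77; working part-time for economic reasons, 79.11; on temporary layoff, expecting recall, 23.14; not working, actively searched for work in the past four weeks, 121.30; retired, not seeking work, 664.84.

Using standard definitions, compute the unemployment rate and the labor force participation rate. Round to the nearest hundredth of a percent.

Unemployment rate ≈ 5.93%; labor force participation rate ≈ 71.66%.

Employed = 279.11 + 1,933.77 + 79.11 = 2,291.99 thousand (anyone who worked, including part-time for economic reasons, counts as employed).
Unemployed = 23.14 + 121.30 = 144.44 thousand (jobless and actively searching, or on temporary layoff).
Labor force = 2,291.99 + 144.44 = 2,436.43 thousand.
Not in labor force = 201.59 + 21.76 + 75.29 + 664.84 = 963.48 thousand (those not working and not actively searching are outside the labor force — including those who want a job but have given up searching).
Civilian working-age population = 2,436.43 + 963.48 = 3,399.91 thousand.
Unemployment rate = 144.44 / 2,436.43 = 5.93%.
Labor force participation rate = 2,436.43 / 3,399.91 = 71.66%.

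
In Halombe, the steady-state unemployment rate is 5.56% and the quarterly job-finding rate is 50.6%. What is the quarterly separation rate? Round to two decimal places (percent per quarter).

Separation rate ≈ 2.98% per quarter.

From u* = s/(s+f): s = u·f/(1−u).
s = 0.0556 × 50.6 / (1 − 0.0556) = 2.8134 / 0.9444 ≈ 2.98% per quarter.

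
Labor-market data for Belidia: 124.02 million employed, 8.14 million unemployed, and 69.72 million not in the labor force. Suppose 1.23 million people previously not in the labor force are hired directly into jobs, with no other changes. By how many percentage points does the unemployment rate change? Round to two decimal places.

Initially, labor force = 124.02 + 8.14 = 132.16 million, so u = 8.14/132.16 = 6.16%.
After the change, employed and labor force both rise by 1.23; unemployed unchanged → E = 125.25, U = 8.14, labor force = 133.39 million.
New unemployment rate = 8.14 / 133.39 = 6.10%.
Change = 6.10% − 6.16% = −0.06 percentage points.

The unemployment rate changes by −0.06 percentage points.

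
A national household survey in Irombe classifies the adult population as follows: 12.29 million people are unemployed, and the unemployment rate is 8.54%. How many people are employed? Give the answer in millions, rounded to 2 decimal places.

About 131.62 million are employed.

Labor force = U / u = 12.29 / 0.0854 ≈ 143.91 million.
Employed = labor force − unemployed = 143.91 − 12.29 = 131.62 million.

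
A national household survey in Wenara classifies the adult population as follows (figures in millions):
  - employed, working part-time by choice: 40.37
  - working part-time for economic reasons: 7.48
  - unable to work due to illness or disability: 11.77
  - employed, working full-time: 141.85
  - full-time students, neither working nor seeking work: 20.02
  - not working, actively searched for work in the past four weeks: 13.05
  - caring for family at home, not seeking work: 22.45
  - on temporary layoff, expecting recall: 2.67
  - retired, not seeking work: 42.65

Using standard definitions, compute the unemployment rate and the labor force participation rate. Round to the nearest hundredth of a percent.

Employed = 40.37 + 7.48 + 141.85 = 189.70 million (anyone who worked, including part-time for economic reasons, counts as employed).
Unemployed = 13.05 + 2.67 = 15.72 million (jobless and actively searching, or on temporary layoff).
Labor force = 189.70 + 15.72 = 205.42 million.
Not in labor force = 11.77 + 20.02 + 22.45 + 42.65 = 96.89 million (those not working and not actively searching are outside the labor force).
Civilian working-age population = 205.42 + 96.89 = 302.31 million.
Unemployment rate = 15.72 / 205.42 = 7.65%.
Labor force participation rate = 205.42 / 302.31 = 67.95%.

Unemployment rate ≈ 7.65%; labor force participation rate ≈ 67.95%.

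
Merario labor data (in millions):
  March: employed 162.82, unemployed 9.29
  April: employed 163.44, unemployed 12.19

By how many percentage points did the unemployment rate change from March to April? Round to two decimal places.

March: labor force = 162.82 + 9.29 = 172.11; u = 9.29/172.11 = 5.40%.
April: labor force = 163.44 + 12.19 = 175.63; u = 12.19/175.63 = 6.94%.
Change = 6.94% − 5.40% = +1.54 pp.

The unemployment rate changed by +1.54 percentage points.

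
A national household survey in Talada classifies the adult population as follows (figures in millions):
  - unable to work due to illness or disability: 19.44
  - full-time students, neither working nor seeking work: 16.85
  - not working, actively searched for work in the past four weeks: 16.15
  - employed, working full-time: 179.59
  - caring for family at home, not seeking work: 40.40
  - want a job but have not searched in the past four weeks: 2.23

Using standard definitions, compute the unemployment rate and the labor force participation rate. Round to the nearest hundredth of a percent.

Unemployment rate ≈ 8.25%; labor force participation rate ≈ 71.27%.

Employed = 179.59 million.
Unemployed = 16.15 million.
Labor force = 179.59 + 16.15 = 195.74 million.
Not in labor force = 19.44 + 16.85 + 40.40 + 2.23 = 78.92 million (those not working and not actively searching are outside the labor force — including those who want a job but have given up searching).
Civilian working-age population = 195.74 + 78.92 = 274.66 million.
Unemployment rate = 16.15 / 195.74 = 8.25%.
Labor force participation rate = 195.74 / 274.66 = 71.27%.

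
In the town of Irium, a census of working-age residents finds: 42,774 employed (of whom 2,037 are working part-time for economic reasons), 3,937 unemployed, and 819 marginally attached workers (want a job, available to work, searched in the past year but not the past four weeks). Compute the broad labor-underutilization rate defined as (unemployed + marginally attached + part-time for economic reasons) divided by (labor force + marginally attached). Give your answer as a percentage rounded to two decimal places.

Labor force = 42,774 + 3,937 = 46,711.
Numerator = 3,937 + 819 + 2,037 = 6,793.
Denominator = 46,711 + 819 = 47,530.
Broad rate = 6,793 / 47,530 = 14.29%.

Broad underutilization rate ≈ 14.29%.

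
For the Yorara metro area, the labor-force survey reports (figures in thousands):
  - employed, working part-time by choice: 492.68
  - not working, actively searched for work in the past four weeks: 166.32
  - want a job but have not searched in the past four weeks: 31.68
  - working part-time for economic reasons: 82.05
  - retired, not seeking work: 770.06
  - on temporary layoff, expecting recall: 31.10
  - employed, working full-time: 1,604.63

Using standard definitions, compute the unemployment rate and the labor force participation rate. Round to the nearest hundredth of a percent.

Employed = 492.68 + 82.05 + 1,604.63 = 2,179.36 thousand (anyone who worked, including part-time for economic reasons, counts as employed).
Unemployed = 166.32 + 31.10 = 197.42 thousand (jobless and actively searching, or on temporary layoff).
Labor force = 2,179.36 + 197.42 = 2,376.78 thousand.
Not in labor force = 31.68 + 770.06 = 801.74 thousand (those not working and not actively searching are outside the labor force — including those who want a job but have given up searching).
Civilian working-age population = 2,376.78 + 801.74 = 3,178.52 thousand.
Unemployment rate = 197.42 / 2,376.78 = 8.31%.
Labor force participation rate = 2,376.78 / 3,178.52 = 74.78%.

Unemployment rate ≈ 8.31%; labor force participation rate ≈ 74.78%.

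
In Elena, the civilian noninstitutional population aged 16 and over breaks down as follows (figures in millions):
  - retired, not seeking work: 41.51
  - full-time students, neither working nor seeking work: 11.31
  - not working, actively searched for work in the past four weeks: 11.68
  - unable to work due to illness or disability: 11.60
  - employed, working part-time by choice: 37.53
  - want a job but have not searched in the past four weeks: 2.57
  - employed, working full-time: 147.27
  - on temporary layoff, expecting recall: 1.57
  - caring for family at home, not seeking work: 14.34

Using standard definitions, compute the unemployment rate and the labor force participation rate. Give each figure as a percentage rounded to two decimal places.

Unemployment rate ≈ 6.69%; labor force participation rate ≈ 70.89%.

Employed = 37.53 + 147.27 = 184.80 million.
Unemployed = 11.68 + 1.57 = 13.25 million (jobless and actively searching, or on temporary layoff).
Labor force = 184.80 + 13.25 = 198.05 million.
Not in labor force = 41.51 + 11.31 + 11.60 + 2.57 + 14.34 = 81.33 million (those not working and not actively searching are outside the labor force — including those who want a job but have given up searching).
Civilian working-age population = 198.05 + 81.33 = 279.38 million.
Unemployment rate = 13.25 / 198.05 = 6.69%.
Labor force participation rate = 198.05 / 279.38 = 70.89%.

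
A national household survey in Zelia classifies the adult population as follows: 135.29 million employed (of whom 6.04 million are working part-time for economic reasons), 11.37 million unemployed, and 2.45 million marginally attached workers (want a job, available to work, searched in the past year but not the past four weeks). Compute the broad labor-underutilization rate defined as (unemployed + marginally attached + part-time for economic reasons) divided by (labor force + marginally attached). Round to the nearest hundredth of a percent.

Labor force = 135.29 + 11.37 = 146.66 million.
Numerator = 11.37 + 2.45 + 6.04 = 19.86 million.
Denominator = 146.66 + 2.45 = 149.11 million.
Broad rate = 19.86 / 149.11 = 13.32%.

Broad underutilization rate ≈ 13.32%.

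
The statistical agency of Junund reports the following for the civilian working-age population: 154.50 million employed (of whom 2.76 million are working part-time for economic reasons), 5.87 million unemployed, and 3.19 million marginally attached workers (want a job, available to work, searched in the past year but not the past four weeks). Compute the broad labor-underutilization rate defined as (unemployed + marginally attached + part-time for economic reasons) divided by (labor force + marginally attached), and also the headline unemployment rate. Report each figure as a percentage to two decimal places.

Labor force = 154.50 + 5.87 = 160.37 million.
Numerator = 5.87 + 3.19 + 2.76 = 11.82 million.
Denominator = 160.37 + 3.19 = 163.56 million.
Broad rate = 11.82 / 163.56 = 7.23%.
Headline unemployment rate = 5.87 / 160.37 = 3.66%.

Broad underutilization rate ≈ 7.23%; headline unemployment rate ≈ 3.66%.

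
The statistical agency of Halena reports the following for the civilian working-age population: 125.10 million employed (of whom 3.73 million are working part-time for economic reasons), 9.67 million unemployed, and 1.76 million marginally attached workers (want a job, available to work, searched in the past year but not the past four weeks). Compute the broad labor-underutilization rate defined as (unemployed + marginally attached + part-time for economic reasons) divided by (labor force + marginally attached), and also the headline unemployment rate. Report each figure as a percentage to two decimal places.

Labor force = 125.10 + 9.67 = 134.77 million.
Numerator = 9.67 + 1.76 + 3.73 = 15.16 million.
Denominator = 134.77 + 1.76 = 136.53 million.
Broad rate = 15.16 / 136.53 = 11.10%.
Headline unemployment rate = 9.67 / 134.77 = 7.18%.

Broad underutilization rate ≈ 11.10%; headline unemployment rate ≈ 7.18%.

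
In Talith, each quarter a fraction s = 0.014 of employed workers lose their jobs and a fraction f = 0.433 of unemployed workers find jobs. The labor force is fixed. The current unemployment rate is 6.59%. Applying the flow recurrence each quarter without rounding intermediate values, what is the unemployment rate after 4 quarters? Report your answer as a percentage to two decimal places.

Unemployment rate after four quarters ≈ 3.46%.

With a fixed labor force, u_{t+1} = u_t + s·(1−u_t) − f·u_t = u_t·(1−s−f) + s.
Here 1−s−f = 0.553 and s = 0.014.
u_1 = 0.065900 × 0.553 + 0.014 = 0.050443.
u_2 = 0.050443 × 0.553 + 0.014 = 0.041895.
u_3 = 0.041895 × 0.553 + 0.014 = 0.037168.
u_4 = 0.037168 × 0.553 + 0.014 = 0.034554.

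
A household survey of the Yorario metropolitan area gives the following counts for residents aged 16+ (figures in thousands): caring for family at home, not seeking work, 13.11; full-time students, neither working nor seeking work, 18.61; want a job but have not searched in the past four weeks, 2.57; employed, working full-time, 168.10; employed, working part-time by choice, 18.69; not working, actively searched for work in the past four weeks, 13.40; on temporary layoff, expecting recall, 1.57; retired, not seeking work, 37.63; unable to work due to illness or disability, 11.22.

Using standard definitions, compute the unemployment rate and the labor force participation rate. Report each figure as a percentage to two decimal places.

Employed = 168.10 + 18.69 = 186.79 thousand.
Unemployed = 13.40 + 1.57 = 14.97 thousand (jobless and actively searching, or on temporary layoff).
Labor force = 186.79 + 14.97 = 201.76 thousand.
Not in labor force = 13.11 + 18.61 + 2.57 + 37.63 + 11.22 = 83.14 thousand (those not working and not actively searching are outside the labor force — including those who want a job but have given up searching).
Civilian working-age population = 201.76 + 83.14 = 284.90 thousand.
Unemployment rate = 14.97 / 201.76 = 7.42%.
Labor force participation rate = 201.76 / 284.90 = 70.82%.

Unemployment rate ≈ 7.42%; labor force participation rate ≈ 70.82%.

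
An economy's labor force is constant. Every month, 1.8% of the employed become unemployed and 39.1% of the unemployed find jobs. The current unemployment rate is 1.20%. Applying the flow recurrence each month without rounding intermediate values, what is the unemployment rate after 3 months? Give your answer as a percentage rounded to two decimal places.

With a fixed labor force, u_{t+1} = u_t + s·(1−u_t) − f·u_t = u_t·(1−s−f) + s.
Here 1−s−f = 0.591 and s = 0.018.
u_1 = 0.012000 × 0.591 + 0.018 = 0.025092.
u_2 = 0.025092 × 0.591 + 0.018 = 0.032829.
u_3 = 0.032829 × 0.591 + 0.018 = 0.037402.

Unemployment rate after three months ≈ 3.74%.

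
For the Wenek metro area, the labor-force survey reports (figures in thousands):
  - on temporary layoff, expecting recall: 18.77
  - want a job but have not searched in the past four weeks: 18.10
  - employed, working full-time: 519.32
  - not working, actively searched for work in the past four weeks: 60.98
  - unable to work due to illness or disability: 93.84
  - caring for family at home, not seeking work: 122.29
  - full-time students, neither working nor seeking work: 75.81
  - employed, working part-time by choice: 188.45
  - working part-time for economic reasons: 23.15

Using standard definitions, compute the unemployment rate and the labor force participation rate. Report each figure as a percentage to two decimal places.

Employed = 519.32 + 188.45 + 23.15 = 730.92 thousand (anyone who worked, including part-time for economic reasons, counts as employed).
Unemployed = 18.77 + 60.98 = 79.75 thousand (jobless and actively searching, or on temporary layoff).
Labor force = 730.92 + 79.75 = 810.67 thousand.
Not in labor force = 18.10 + 93.84 + 122.29 + 75.81 = 310.04 thousand (those not working and not actively searching are outside the labor force — including those who want a job but have given up searching).
Civilian working-age population = 810.67 + 310.04 = 1,120.71 thousand.
Unemployment rate = 79.75 / 810.67 = 9.84%.
Labor force participation rate = 810.67 / 1,120.71 = 72.34%.

Unemployment rate ≈ 9.84%; labor force participation rate ≈ 72.34%.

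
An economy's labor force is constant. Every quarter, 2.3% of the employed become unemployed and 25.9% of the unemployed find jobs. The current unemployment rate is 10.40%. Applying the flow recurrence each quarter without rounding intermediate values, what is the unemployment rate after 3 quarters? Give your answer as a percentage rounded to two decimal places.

Unemployment rate after three quarters ≈ 8.99%.

With a fixed labor force, u_{t+1} = u_t + s·(1−u_t) − f·u_t = u_t·(1−s−f) + s.
Here 1−s−f = 0.718 and s = 0.023.
u_1 = 0.104000 × 0.718 + 0.023 = 0.097672.
u_2 = 0.097672 × 0.718 + 0.023 = 0.093128.
u_3 = 0.093128 × 0.718 + 0.023 = 0.089866.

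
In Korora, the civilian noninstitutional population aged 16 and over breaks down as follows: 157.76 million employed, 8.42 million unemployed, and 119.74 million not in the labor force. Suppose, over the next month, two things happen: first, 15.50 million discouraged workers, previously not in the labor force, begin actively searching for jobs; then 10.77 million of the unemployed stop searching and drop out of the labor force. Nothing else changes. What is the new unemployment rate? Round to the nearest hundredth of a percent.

Initially, labor force = 157.76 + 8.42 = 166.18 million, so u = 8.42/166.18 = 5.07%.
After the first change, unemployed and labor force both rise by 15.50 → E = 157.76, U = 23.92, labor force = 181.68 million.
After the second change, unemployed and labor force both fall by 10.77 → E = 157.76, U = 13.15, labor force = 170.91 million.
New unemployment rate = 13.15 / 170.91 = 7.69%.

New unemployment rate ≈ 7.69%.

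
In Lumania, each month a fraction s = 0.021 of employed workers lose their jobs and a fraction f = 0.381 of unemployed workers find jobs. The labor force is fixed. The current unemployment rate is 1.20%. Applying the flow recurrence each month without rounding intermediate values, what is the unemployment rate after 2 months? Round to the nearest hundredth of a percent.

Unemployment rate after two months ≈ 3.78%.

With a fixed labor force, u_{t+1} = u_t + s·(1−u_t) − f·u_t = u_t·(1−s−f) + s.
Here 1−s−f = 0.598 and s = 0.021.
u_1 = 0.012000 × 0.598 + 0.021 = 0.028176.
u_2 = 0.028176 × 0.598 + 0.021 = 0.037849.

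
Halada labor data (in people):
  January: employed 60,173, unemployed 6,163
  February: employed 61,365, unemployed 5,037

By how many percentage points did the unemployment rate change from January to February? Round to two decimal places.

The unemployment rate changed by −1.70 percentage points.

January: labor force = 60,173 + 6,163 = 66,336; u = 6,163/66,336 = 9.29%.
February: labor force = 61,365 + 5,037 = 66,402; u = 5,037/66,402 = 7.59%.
Change = 7.59% − 9.29% = −1.70 pp.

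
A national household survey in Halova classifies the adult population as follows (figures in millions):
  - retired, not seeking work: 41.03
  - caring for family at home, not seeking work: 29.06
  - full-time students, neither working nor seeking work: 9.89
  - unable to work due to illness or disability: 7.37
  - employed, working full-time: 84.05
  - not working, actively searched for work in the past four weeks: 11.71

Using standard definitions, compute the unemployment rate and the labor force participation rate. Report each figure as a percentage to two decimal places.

Unemployment rate ≈ 12.23%; labor force participation rate ≈ 52.30%.

Employed = 84.05 million.
Unemployed = 11.71 million.
Labor force = 84.05 + 11.71 = 95.76 million.
Not in labor force = 41.03 + 29.06 + 9.89 + 7.37 = 87.35 million (those not working and not actively searching are outside the labor force).
Civilian working-age population = 95.76 + 87.35 = 183.11 million.
Unemployment rate = 11.71 / 95.76 = 12.23%.
Labor force participation rate = 95.76 / 183.11 = 52.30%.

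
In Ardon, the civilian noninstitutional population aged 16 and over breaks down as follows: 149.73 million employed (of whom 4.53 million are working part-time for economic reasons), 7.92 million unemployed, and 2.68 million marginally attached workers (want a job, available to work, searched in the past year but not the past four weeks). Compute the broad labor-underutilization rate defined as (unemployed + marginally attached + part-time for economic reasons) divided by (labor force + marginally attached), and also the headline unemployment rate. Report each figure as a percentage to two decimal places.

Labor force = 149.73 + 7.92 = 157.65 million.
Numerator = 7.92 + 2.68 + 4.53 = 15.13 million.
Denominator = 157.65 + 2.68 = 160.33 million.
Broad rate = 15.13 / 160.33 = 9.44%.
Headline unemployment rate = 7.92 / 157.65 = 5.02%.

Broad underutilization rate ≈ 9.44%; headline unemployment rate ≈ 5.02%.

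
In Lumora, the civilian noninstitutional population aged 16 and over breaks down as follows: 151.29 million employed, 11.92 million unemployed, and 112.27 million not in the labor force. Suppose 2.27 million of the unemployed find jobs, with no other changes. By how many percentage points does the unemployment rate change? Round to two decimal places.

The unemployment rate changes by −1.39 percentage points.

Initially, labor force = 151.29 + 11.92 = 163.21 million, so u = 11.92/163.21 = 7.30%.
After the change, unemployed falls and employed rises by 2.27; labor force unchanged → E = 153.56, U = 9.65, labor force = 163.21 million.
New unemployment rate = 9.65 / 163.21 = 5.91%.
Change = 5.91% − 7.30% = −1.39 percentage points.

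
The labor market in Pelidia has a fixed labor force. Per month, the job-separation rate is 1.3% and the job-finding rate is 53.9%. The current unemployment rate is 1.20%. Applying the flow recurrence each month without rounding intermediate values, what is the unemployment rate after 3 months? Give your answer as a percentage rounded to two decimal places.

Unemployment rate after three months ≈ 2.25%.

With a fixed labor force, u_{t+1} = u_t + s·(1−u_t) − f·u_t = u_t·(1−s−f) + s.
Here 1−s−f = 0.448 and s = 0.013.
u_1 = 0.012000 × 0.448 + 0.013 = 0.018376.
u_2 = 0.018376 × 0.448 + 0.013 = 0.021232.
u_3 = 0.021232 × 0.448 + 0.013 = 0.022512.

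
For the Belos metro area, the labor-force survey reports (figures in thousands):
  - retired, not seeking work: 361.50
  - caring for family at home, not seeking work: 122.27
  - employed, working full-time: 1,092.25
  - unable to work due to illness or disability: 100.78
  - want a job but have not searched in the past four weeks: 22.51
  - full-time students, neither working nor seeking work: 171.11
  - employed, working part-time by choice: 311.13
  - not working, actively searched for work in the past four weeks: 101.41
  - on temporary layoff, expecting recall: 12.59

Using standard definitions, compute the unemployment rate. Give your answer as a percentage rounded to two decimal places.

Unemployment rate ≈ 7.51%.

Employed = 1,092.25 + 311.13 = 1,403.38 thousand.
Unemployed = 101.41 + 12.59 = 114.00 thousand (jobless and actively searching, or on temporary layoff).
Labor force = 1,403.38 + 114.00 = 1,517.38 thousand.
Unemployment rate = 114.00 / 1,517.38 = 7.51%.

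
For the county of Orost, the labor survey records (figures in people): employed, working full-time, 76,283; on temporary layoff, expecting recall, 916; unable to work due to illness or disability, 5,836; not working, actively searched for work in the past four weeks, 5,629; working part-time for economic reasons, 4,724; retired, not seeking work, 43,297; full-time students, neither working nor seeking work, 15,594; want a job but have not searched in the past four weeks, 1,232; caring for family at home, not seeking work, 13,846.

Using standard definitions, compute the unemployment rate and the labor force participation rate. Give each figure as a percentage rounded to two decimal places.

Unemployment rate ≈ 7.48%; labor force participation rate ≈ 52.31%.

Employed = 76,283 + 4,724 = 81,007 (anyone who worked, including part-time for economic reasons, counts as employed).
Unemployed = 916 + 5,629 = 6,545 (jobless and actively searching, or on temporary layoff).
Labor force = 81,007 + 6,545 = 87,552.
Not in labor force = 5,836 + 43,297 + 15,594 + 1,232 + 13,846 = 79,805 (those not working and not actively searching are outside the labor force — including those who want a job but have given up searching).
Civilian working-age population = 87,552 + 79,805 = 167,357.
Unemployment rate = 6,545 / 87,552 = 7.48%.
Labor force participation rate = 87,552 / 167,357 = 52.31%.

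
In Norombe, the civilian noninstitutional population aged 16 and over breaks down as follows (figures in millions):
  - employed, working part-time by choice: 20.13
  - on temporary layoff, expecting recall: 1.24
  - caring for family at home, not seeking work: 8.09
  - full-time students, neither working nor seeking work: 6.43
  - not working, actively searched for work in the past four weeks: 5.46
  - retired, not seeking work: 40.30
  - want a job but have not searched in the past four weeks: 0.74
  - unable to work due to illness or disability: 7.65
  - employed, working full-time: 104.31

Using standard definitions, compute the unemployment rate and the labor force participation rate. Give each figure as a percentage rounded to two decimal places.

Unemployment rate ≈ 5.11%; labor force participation rate ≈ 67.48%.

Employed = 20.13 + 104.31 = 124.44 million.
Unemployed = 1.24 + 5.46 = 6.70 million (jobless and actively searching, or on temporary layoff).
Labor force = 124.44 + 6.70 = 131.14 million.
Not in labor force = 8.09 + 6.43 + 40.30 + 0.74 + 7.65 = 63.21 million (those not working and not actively searching are outside the labor force — including those who want a job but have given up searching).
Civilian working-age population = 131.14 + 63.21 = 194.35 million.
Unemployment rate = 6.70 / 131.14 = 5.11%.
Labor force participation rate = 131.14 / 194.35 = 67.48%.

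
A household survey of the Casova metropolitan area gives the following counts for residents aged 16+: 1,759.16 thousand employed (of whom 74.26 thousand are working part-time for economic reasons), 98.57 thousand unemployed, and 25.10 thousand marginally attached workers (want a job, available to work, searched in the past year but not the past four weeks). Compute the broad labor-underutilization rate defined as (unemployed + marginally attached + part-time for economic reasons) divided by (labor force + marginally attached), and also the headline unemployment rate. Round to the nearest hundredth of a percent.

Labor force = 1,759.16 + 98.57 = 1,857.73 thousand.
Numerator = 98.57 + 25.10 + 74.26 = 197.93 thousand.
Denominator = 1,857.73 + 25.10 = 1,882.83 thousand.
Broad rate = 197.93 / 1,882.83 = 10.51%.
Headline unemployment rate = 98.57 / 1,857.73 = 5.31%.

Broad underutilization rate ≈ 10.51%; headline unemployment rate ≈ 5.31%.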